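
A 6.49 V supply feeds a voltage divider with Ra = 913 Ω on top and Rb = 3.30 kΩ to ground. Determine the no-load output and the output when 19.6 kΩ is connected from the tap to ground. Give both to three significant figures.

Open-circuit: V = 6.49 × 3300/(913 + 3300) = 5.08 V.
With the load, Rb becomes Rb‖R_L = 2824 Ω, so V = 6.49 × 2824/3737 = 4.90 V.

Unloaded: 5.08 V; loaded: 4.90 V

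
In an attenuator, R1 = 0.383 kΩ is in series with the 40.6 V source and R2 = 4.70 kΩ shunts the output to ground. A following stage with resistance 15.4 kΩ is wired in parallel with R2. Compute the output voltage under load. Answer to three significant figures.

V_out ≈ 36.7 V

The load sits in parallel with R2: R2‖R_L = (4700 × 15400) / (4700 + 15400) = 3601 Ω.
V_out = 40.6 × 3601 / (383 + 3601) = 40.6 × 3601/3984 = 36.7 V.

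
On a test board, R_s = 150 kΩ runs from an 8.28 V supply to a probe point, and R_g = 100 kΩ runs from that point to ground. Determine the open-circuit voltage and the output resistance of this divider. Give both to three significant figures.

V_th is the open-circuit tap voltage: 8.28 × 100/(150 + 100) = 3.31 V.
With the supply zeroed, R_s and R_g appear in parallel from the tap: R_th = R_s‖R_g = (150 × 100)/250.0 = 60.0 kΩ.

V_th = 3.31 V, R_th = 60.0 kΩ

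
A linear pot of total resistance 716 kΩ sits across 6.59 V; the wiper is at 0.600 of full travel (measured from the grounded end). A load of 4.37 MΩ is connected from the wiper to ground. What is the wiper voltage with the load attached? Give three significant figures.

V ≈ 3.80 V

The wiper splits the pot into (1−α)R = 286.4 kΩ above and αR = 429.6 kΩ below.
Lower section ‖ load = 391.1 kΩ.
V_wiper = 6.59 × 391.1/(286.4 + 391.1) = 3.80 V.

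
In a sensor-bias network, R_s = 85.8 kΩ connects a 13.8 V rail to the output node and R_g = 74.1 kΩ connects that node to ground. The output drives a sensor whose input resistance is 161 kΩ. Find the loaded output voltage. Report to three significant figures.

V_out ≈ 5.13 V

The load sits in parallel with R_g: R_g‖R_L = (74.1 × 161) / (74.1 + 161) = 50.74 kΩ.
V_out = 13.8 × 50.74 / (85.8 + 50.74) = 13.8 × 50.74/136.5 = 5.13 V.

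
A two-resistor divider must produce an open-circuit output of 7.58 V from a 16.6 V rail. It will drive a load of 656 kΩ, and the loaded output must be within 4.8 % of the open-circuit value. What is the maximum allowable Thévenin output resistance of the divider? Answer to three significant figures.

Loading drop = R_th/(R_th + R_L) ≤ 0.0480, so R_th ≤ R_L · ε/(1−ε) = 656 kΩ × 0.0480/0.9520 = 33.1 kΩ.
(Any R1, R2 with R2/(R1+R2) = 0.457 and R1‖R2 ≤ 33.1 kΩ will meet the spec.)

R_th ≤ 33.1 kΩ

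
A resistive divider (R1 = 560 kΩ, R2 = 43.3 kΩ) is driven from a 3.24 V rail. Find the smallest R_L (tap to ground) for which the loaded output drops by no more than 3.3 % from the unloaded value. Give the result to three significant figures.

Output resistance R_th = R1‖R2 = (560 × 43.3)/603.3 = 40.19 kΩ.
The fractional drop is R_th/(R_th + R_L); requiring this ≤ 0.0330 gives R_L ≥ R_th(1/0.0330 − 1) = 40.19 × 29.30 = 1.18 MΩ.

R_L(min) ≈ 1.18 MΩ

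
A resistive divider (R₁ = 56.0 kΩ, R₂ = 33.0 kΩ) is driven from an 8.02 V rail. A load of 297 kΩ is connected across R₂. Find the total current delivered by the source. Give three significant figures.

I ≈ 0.0936 mA

R₂‖R_L = 29.70 kΩ, so the source sees R₁ + R₂‖R_L = 85.70 kΩ.
I = 8.02 V / 85.70 kΩ = 0.0936 mA.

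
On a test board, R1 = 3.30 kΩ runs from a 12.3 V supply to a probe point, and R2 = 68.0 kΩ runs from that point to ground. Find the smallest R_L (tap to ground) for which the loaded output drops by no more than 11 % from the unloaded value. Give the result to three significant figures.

R_L(min) ≈ 25.5 kΩ

Output resistance R_th = R1‖R2 = (3.30 × 68.0)/71.30 = 3.147 kΩ.
The fractional drop is R_th/(R_th + R_L); requiring this ≤ 0.110 gives R_L ≥ R_th(1/0.110 − 1) = 3.147 × 8.091 = 25.5 kΩ.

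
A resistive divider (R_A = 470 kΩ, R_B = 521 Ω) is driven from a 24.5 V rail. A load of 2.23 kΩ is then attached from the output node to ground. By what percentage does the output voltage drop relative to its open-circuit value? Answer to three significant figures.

The divider's output (Thévenin) resistance is R_A‖R_B = 520.4 Ω.
Fractional drop under load = R_th/(R_th + R_L) = 520.4 / (520.4 + 2230) = 0.1892.
So the output falls by 18.9 %.

18.9 %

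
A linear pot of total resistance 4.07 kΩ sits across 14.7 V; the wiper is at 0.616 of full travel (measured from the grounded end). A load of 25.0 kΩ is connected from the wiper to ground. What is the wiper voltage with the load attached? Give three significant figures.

The wiper splits the pot into (1−α)R = 1.563 kΩ above and αR = 2.507 kΩ below.
Lower section ‖ load = 2.279 kΩ.
V_wiper = 14.7 × 2.279/(1.563 + 2.279) = 8.72 V.

V ≈ 8.72 V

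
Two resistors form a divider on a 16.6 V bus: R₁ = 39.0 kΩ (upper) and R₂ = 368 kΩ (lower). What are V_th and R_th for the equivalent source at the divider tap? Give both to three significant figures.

V_th is the open-circuit tap voltage: 16.6 × 368/(39.0 + 368) = 15.0 V.
With the supply zeroed, R₁ and R₂ appear in parallel from the tap: R_th = R₁‖R₂ = (39.0 × 368)/407.0 = 35.3 kΩ.

V_th = 15.0 V, R_th = 35.3 kΩ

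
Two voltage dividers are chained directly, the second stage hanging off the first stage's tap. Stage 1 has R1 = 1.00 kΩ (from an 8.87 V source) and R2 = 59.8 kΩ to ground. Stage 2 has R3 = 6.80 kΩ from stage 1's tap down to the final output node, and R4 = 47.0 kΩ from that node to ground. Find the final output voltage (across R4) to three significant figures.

Stage 2 presents R3+R4 = 53.80 kΩ as a load on stage 1's tap.
Stage 1's lower leg becomes R2‖(R3+R4) = 28.32 kΩ, so V_mid = 8.87 × 28.32/29.32 = 8.567 V.
Stage 2 is itself unloaded: V_out = V_mid × R4/(R3+R4) = 8.567 × 47.0/53.80 = 7.48 V.

V_out ≈ 7.48 V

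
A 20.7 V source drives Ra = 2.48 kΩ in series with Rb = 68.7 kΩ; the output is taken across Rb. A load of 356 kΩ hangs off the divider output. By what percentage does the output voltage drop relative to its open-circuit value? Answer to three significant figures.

The divider's output (Thévenin) resistance is Ra‖Rb = 2.394 kΩ.
Fractional drop under load = R_th/(R_th + R_L) = 2.394 / (2.394 + 356) = 0.006679.
So the output falls by 0.668 %.

0.668 %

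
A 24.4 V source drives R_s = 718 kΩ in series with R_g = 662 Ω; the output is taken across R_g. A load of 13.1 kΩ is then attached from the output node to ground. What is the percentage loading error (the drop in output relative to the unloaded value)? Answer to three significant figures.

The divider's output (Thévenin) resistance is R_s‖R_g = 661.4 Ω.
Fractional drop under load = R_th/(R_th + R_L) = 661.4 / (661.4 + 13100) = 0.04806.
So the output falls by 4.81 %.

4.81 %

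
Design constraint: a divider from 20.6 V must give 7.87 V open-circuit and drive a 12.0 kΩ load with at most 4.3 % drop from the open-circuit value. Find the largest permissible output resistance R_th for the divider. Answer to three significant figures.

Loading drop = R_th/(R_th + R_L) ≤ 0.0430, so R_th ≤ R_L · ε/(1−ε) = 12.0 kΩ × 0.0430/0.9570 = 539 Ω.
(Any R1, R2 with R2/(R1+R2) = 0.382 and R1‖R2 ≤ 539 Ω will meet the spec.)

R_th ≤ 539 Ω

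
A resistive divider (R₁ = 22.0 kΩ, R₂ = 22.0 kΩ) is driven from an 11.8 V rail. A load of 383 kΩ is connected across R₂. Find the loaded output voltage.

The load sits in parallel with R₂: R₂‖R_L = (22.0 × 383) / (22.0 + 383) = 20.80 kΩ.
V_out = 11.8 × 20.80 / (22.0 + 20.80) = 11.8 × 20.80/42.80 = 5.74 V.

V_out ≈ 5.74 V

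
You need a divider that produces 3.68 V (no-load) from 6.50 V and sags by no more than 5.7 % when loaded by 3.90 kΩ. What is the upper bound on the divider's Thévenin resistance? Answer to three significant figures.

R_th ≤ 236 Ω

Loading drop = R_th/(R_th + R_L) ≤ 0.0570, so R_th ≤ R_L · ε/(1−ε) = 3.90 kΩ × 0.0570/0.9430 = 236 Ω.
(Any R1, R2 with R2/(R1+R2) = 0.566 and R1‖R2 ≤ 236 Ω will meet the spec.)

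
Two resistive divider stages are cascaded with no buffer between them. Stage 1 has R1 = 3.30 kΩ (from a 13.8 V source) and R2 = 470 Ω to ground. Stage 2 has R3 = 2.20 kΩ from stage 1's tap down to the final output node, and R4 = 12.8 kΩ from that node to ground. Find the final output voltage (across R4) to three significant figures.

V_out ≈ 1.43 V

Stage 2 presents R3+R4 = 15000 Ω as a load on stage 1's tap.
Stage 1's lower leg becomes R2‖(R3+R4) = 455.7 Ω, so V_mid = 13.8 × 455.7/3756 = 1.674 V.
Stage 2 is itself unloaded: V_out = V_mid × R4/(R3+R4) = 1.674 × 12800/15000 = 1.43 V.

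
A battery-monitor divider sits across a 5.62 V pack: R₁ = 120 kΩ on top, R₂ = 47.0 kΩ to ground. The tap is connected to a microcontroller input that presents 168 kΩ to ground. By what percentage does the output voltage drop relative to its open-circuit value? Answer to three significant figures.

16.7 %

Unloaded V = 5.62 × 47.0/167.0 = 1.582 V.
Loaded: R₂‖R_L = 36.73 kΩ, giving V = 5.62 × 36.73/156.7 = 1.317 V.
Drop = (1.582 − 1.317) / 1.582 = 16.7 %.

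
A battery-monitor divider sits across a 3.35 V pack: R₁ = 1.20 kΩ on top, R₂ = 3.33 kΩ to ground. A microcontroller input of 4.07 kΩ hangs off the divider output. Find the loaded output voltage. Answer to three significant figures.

The load sits in parallel with R₂: R₂‖R_L = (3.33 × 4.07) / (3.33 + 4.07) = 1.832 kΩ.
V_out = 3.35 × 1.832 / (1.20 + 1.832) = 3.35 × 1.832/3.031 = 2.02 V.
(Unloaded it would have been 2.46 V.)

V_out ≈ 2.02 V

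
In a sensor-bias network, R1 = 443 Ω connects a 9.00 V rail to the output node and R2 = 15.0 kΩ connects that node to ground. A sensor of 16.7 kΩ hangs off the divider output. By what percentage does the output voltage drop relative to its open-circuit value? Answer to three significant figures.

The divider's output (Thévenin) resistance is R1‖R2 = 430.3 Ω.
Fractional drop under load = R_th/(R_th + R_L) = 430.3 / (430.3 + 16700) = 0.02512.
So the output falls by 2.51 %.

2.51 %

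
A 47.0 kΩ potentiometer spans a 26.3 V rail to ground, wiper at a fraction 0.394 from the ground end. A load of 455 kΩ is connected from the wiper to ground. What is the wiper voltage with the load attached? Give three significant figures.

The wiper splits the pot into (1−α)R = 28.48 kΩ above and αR = 18.52 kΩ below.
Lower section ‖ load = 17.79 kΩ.
V_wiper = 26.3 × 17.79/(28.48 + 17.79) = 10.1 V.

V ≈ 10.1 V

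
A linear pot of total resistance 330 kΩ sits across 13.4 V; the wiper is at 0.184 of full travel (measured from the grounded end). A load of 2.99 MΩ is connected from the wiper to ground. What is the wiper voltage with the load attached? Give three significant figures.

The wiper splits the pot into (1−α)R = 269.3 kΩ above and αR = 60.72 kΩ below.
Lower section ‖ load = 59.51 kΩ.
V_wiper = 13.4 × 59.51/(269.3 + 59.51) = 2.43 V.

V ≈ 2.43 V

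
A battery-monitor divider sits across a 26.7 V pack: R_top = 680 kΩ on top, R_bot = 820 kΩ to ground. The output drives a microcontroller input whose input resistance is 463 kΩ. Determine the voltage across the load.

The load sits in parallel with R_bot: R_bot‖R_L = (820 × 463) / (820 + 463) = 295.9 kΩ.
V_out = 26.7 × 295.9 / (680 + 295.9) = 26.7 × 295.9/975.9 = 8.10 V.

V_out ≈ 8.10 V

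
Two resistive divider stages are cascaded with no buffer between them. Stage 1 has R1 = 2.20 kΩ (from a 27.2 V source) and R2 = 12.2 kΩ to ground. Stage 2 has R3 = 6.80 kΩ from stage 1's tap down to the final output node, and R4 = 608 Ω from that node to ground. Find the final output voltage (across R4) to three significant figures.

Stage 2 presents R3+R4 = 7408 Ω as a load on stage 1's tap.
Stage 1's lower leg becomes R2‖(R3+R4) = 4609 Ω, so V_mid = 27.2 × 4609/6809 = 18.41 V.
Stage 2 is itself unloaded: V_out = V_mid × R4/(R3+R4) = 18.41 × 608/7408 = 1.51 V.

V_out ≈ 1.51 V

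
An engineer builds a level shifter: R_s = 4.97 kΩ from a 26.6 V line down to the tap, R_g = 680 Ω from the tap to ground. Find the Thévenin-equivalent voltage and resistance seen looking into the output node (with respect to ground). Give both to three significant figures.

V_th = 3.20 V, R_th = 598 Ω

V_th is the open-circuit tap voltage: 26.6 × 680/(4970 + 680) = 3.20 V.
With the supply zeroed, R_s and R_g appear in parallel from the tap: R_th = R_s‖R_g = (4970 × 680)/5650 = 598 Ω.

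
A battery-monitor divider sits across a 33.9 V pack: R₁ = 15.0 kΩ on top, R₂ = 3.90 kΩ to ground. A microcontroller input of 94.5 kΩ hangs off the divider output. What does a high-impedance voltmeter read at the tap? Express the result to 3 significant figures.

V_out ≈ 6.77 V

The load sits in parallel with R₂: R₂‖R_L = (3.90 × 94.5) / (3.90 + 94.5) = 3.745 kΩ.
V_out = 33.9 × 3.745 / (15.0 + 3.745) = 33.9 × 3.745/18.75 = 6.77 V.
(Unloaded it would have been 7.00 V.)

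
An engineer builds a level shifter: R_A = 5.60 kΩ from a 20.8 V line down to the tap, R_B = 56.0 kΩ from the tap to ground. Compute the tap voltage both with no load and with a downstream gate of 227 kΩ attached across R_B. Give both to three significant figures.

Open-circuit: V = 20.8 × 56.0/(5.60 + 56.0) = 18.9 V.
With the load, R_B becomes R_B‖R_L = 44.92 kΩ, so V = 20.8 × 44.92/50.52 = 18.5 V.

Unloaded: 18.9 V; loaded: 18.5 V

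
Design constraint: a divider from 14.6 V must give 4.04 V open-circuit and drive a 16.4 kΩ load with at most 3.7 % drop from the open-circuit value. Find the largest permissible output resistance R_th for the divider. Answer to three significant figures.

R_th ≤ 630 Ω

Loading drop = R_th/(R_th + R_L) ≤ 0.0370, so R_th ≤ R_L · ε/(1−ε) = 16.4 kΩ × 0.0370/0.9630 = 630 Ω.
(Any R1, R2 with R2/(R1+R2) = 0.277 and R1‖R2 ≤ 630 Ω will meet the spec.)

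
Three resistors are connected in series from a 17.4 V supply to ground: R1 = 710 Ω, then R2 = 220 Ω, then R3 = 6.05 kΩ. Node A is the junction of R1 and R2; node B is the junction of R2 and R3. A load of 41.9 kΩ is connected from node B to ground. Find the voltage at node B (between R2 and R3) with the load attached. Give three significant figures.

At node B, R3 is in parallel with the load: R3‖R_L = 5287 Ω.
Below node A the resistance is R2 + (R3‖R_L) = 5507 Ω, so V_A = 17.4 × 5507/6217 = 15.41 V.
Then V_B = V_A × (R3‖R_L)/(R2 + R3‖R_L) = 15.41 × 5287/5507 = 14.8 V.

V ≈ 14.8 V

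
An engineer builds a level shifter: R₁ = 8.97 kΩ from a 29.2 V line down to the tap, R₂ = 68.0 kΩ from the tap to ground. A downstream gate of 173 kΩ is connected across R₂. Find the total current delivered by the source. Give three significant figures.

R₂‖R_L = 48.81 kΩ, so the source sees R₁ + R₂‖R_L = 57.78 kΩ.
I = 29.2 V / 57.78 kΩ = 0.505 mA.

I ≈ 0.505 mA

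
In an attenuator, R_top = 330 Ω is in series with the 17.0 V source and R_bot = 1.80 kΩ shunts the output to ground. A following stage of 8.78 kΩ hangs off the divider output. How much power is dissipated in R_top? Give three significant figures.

P ≈ 28.7 mW

Total resistance from the source is R_top + (R_bot‖R_L) = 1824 Ω, so I = 17.0/1824 Ω = 9.321 mA.
P = I²·R_top = (9.321 mA)² × 330 Ω = 28.7 mW.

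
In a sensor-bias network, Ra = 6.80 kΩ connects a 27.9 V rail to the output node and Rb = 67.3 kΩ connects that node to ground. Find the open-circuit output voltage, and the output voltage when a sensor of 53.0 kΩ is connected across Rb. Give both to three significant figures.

Open-circuit: V = 27.9 × 67.3/(6.80 + 67.3) = 25.3 V.
With the load, Rb becomes Rb‖R_L = 29.65 kΩ, so V = 27.9 × 29.65/36.45 = 22.7 V.

Unloaded: 25.3 V; loaded: 22.7 V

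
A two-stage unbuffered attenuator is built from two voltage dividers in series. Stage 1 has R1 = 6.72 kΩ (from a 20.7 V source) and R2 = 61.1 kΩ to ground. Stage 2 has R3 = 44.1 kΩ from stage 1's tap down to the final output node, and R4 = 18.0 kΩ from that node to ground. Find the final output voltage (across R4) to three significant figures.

V_out ≈ 4.93 V

Stage 2 presents R3+R4 = 62.10 kΩ as a load on stage 1's tap.
Stage 1's lower leg becomes R2‖(R3+R4) = 30.80 kΩ, so V_mid = 20.7 × 30.80/37.52 = 16.99 V.
Stage 2 is itself unloaded: V_out = V_mid × R4/(R3+R4) = 16.99 × 18.0/62.10 = 4.93 V.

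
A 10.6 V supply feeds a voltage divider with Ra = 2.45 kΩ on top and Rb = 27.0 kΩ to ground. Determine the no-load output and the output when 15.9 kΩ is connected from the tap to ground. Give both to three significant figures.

Open-circuit: V = 10.6 × 27.0/(2.45 + 27.0) = 9.72 V.
With the load, Rb becomes Rb‖R_L = 10.01 kΩ, so V = 10.6 × 10.01/12.46 = 8.52 V.

Unloaded: 9.72 V; loaded: 8.52 V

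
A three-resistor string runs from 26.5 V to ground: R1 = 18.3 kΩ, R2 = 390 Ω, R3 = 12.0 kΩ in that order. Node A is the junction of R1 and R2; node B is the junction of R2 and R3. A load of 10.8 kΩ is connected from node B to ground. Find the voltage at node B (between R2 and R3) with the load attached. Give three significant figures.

At node B, R3 is in parallel with the load: R3‖R_L = 5684 Ω.
Below node A the resistance is R2 + (R3‖R_L) = 6074 Ω, so V_A = 26.5 × 6074/24370 = 6.604 V.
Then V_B = V_A × (R3‖R_L)/(R2 + R3‖R_L) = 6.604 × 5684/6074 = 6.18 V.

V ≈ 6.18 V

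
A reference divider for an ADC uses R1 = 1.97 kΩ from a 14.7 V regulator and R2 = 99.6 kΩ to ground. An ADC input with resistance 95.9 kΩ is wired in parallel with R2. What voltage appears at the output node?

V_out ≈ 14.1 V

The load sits in parallel with R2: R2‖R_L = (99.6 × 95.9) / (99.6 + 95.9) = 48.86 kΩ.
V_out = 14.7 × 48.86 / (1.97 + 48.86) = 14.7 × 48.86/50.83 = 14.1 V.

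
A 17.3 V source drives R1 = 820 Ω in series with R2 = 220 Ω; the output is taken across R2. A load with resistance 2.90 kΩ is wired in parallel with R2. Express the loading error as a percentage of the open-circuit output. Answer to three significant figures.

The divider's output (Thévenin) resistance is R1‖R2 = 173.5 Ω.
Fractional drop under load = R_th/(R_th + R_L) = 173.5 / (173.5 + 2900) = 0.05644.
So the output falls by 5.64 %.

5.64 %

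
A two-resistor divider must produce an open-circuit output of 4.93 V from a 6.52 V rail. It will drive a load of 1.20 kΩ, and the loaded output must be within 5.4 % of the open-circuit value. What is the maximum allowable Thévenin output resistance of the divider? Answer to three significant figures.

R_th ≤ 68.5 Ω

Loading drop = R_th/(R_th + R_L) ≤ 0.0540, so R_th ≤ R_L · ε/(1−ε) = 1.20 kΩ × 0.0540/0.9460 = 68.5 Ω.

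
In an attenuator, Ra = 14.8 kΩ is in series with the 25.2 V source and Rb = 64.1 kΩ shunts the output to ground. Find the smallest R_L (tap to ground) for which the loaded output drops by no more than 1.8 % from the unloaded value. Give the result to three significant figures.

Output resistance R_th = Ra‖Rb = (14.8 × 64.1)/78.90 = 12.02 kΩ.
The fractional drop is R_th/(R_th + R_L); requiring this ≤ 0.0180 gives R_L ≥ R_th(1/0.0180 − 1) = 12.02 × 54.56 = 656 kΩ.

R_L(min) ≈ 656 kΩ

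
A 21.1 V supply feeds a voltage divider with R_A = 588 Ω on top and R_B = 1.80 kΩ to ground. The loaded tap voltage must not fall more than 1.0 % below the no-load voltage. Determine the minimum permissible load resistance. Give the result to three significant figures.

R_L(min) ≈ 43.9 kΩ

Output resistance R_th = R_A‖R_B = (588 × 1800)/2388 = 443.2 Ω.
The fractional drop is R_th/(R_th + R_L); requiring this ≤ 0.0100 gives R_L ≥ R_th(1/0.0100 − 1) = 443.2 × 99.00 = 43.9 kΩ.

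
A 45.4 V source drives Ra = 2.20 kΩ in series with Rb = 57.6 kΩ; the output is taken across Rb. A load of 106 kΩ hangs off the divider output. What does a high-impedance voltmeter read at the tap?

V_out ≈ 42.9 V

The load sits in parallel with Rb: Rb‖R_L = (57.6 × 106) / (57.6 + 106) = 37.32 kΩ.
V_out = 45.4 × 37.32 / (2.20 + 37.32) = 45.4 × 37.32/39.52 = 42.9 V.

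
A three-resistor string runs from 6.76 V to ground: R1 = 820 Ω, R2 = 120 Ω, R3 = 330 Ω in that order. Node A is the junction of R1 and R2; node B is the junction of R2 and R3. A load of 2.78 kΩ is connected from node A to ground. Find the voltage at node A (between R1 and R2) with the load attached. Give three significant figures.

V ≈ 2.17 V

Below node A the series string R2+R3 = 450.0 Ω sits in parallel with the 2780 Ω load: 387.3 Ω.
V_A = 6.76 × 387.3/(820 + 387.3) = 2.17 V.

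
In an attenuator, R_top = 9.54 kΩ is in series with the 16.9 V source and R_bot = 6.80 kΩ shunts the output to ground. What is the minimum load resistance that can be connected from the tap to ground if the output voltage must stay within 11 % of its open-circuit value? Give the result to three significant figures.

R_L(min) ≈ 32.1 kΩ

Output resistance R_th = R_top‖R_bot = (9.54 × 6.80)/16.34 = 3.970 kΩ.
The fractional drop is R_th/(R_th + R_L); requiring this ≤ 0.110 gives R_L ≥ R_th(1/0.110 − 1) = 3.970 × 8.091 = 32.1 kΩ.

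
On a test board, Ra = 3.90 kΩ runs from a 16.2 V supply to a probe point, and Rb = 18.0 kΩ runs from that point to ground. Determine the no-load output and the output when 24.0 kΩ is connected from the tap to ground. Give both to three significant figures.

Open-circuit: V = 16.2 × 18.0/(3.90 + 18.0) = 13.3 V.
With the load, Rb becomes Rb‖R_L = 10.29 kΩ, so V = 16.2 × 10.29/14.19 = 11.7 V.

Unloaded: 13.3 V; loaded: 11.7 V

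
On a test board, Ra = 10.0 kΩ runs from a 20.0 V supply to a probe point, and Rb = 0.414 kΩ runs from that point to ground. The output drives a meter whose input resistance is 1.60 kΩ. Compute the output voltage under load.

V_out ≈ 0.637 V

The load sits in parallel with Rb: Rb‖R_L = (414 × 1600) / (414 + 1600) = 328.9 Ω.
V_out = 20.0 × 328.9 / (10000 + 328.9) = 20.0 × 328.9/10330 = 0.637 V.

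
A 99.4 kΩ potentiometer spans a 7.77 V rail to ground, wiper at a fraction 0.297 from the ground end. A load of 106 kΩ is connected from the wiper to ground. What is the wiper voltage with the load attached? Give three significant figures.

V ≈ 1.93 V

The wiper splits the pot into (1−α)R = 69.88 kΩ above and αR = 29.52 kΩ below.
Lower section ‖ load = 23.09 kΩ.
V_wiper = 7.77 × 23.09/(69.88 + 23.09) = 1.93 V.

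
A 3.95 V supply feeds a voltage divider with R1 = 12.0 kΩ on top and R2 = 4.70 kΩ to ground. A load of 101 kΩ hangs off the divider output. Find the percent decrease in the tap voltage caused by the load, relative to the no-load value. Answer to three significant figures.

The divider's output (Thévenin) resistance is R1‖R2 = 3.377 kΩ.
Fractional drop under load = R_th/(R_th + R_L) = 3.377 / (3.377 + 101) = 0.03236.
So the output falls by 3.24 %.

3.24 %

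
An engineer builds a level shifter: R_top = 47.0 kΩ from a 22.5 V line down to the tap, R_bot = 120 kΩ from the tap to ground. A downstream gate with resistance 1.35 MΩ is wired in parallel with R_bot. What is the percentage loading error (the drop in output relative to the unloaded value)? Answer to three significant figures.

The divider's output (Thévenin) resistance is R_top‖R_bot = 33.77 kΩ.
Fractional drop under load = R_th/(R_th + R_L) = 33.77 / (33.77 + 1350) = 0.02441.
So the output falls by 2.44 %.

2.44 %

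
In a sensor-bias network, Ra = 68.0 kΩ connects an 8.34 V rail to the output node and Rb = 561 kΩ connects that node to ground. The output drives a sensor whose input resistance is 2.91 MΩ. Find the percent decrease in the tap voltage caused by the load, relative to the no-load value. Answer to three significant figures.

2.04 %

The divider's output (Thévenin) resistance is Ra‖Rb = 60.65 kΩ.
Fractional drop under load = R_th/(R_th + R_L) = 60.65 / (60.65 + 2910) = 0.02042.
So the output falls by 2.04 %.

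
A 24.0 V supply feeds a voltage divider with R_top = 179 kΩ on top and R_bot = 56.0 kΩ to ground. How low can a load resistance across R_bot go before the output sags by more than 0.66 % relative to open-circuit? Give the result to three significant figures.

Output resistance R_th = R_top‖R_bot = (179 × 56.0)/235.0 = 42.66 kΩ.
The fractional drop is R_th/(R_th + R_L); requiring this ≤ 0.00660 gives R_L ≥ R_th(1/0.00660 − 1) = 42.66 × 150.5 = 6.42 MΩ.

R_L(min) ≈ 6.42 MΩ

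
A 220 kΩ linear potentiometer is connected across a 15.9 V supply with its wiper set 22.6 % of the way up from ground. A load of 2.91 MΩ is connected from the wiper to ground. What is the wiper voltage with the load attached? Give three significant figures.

V ≈ 3.55 V

The wiper splits the pot into (1−α)R = 170.3 kΩ above and αR = 49.72 kΩ below.
Lower section ‖ load = 48.88 kΩ.
V_wiper = 15.9 × 48.88/(170.3 + 48.88) = 3.55 V.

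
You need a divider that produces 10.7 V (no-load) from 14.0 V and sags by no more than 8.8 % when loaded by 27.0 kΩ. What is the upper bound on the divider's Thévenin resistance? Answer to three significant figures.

R_th ≤ 2.61 kΩ

Loading drop = R_th/(R_th + R_L) ≤ 0.0880, so R_th ≤ R_L · ε/(1−ε) = 27.0 kΩ × 0.0880/0.9120 = 2.61 kΩ.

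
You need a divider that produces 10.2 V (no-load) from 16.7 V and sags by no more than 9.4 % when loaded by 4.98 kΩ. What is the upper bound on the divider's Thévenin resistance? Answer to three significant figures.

R_th ≤ 517 Ω

Loading drop = R_th/(R_th + R_L) ≤ 0.0940, so R_th ≤ R_L · ε/(1−ε) = 4.98 kΩ × 0.0940/0.9060 = 517 Ω.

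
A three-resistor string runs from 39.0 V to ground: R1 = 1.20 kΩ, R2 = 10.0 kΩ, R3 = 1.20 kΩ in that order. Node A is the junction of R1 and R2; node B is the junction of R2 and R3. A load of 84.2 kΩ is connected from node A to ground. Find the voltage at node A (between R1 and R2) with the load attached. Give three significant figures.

Below node A the series string R2+R3 = 11.20 kΩ sits in parallel with the 84.2 kΩ load: 9.885 kΩ.
V_A = 39.0 × 9.885/(1.20 + 9.885) = 34.8 V.

V ≈ 34.8 V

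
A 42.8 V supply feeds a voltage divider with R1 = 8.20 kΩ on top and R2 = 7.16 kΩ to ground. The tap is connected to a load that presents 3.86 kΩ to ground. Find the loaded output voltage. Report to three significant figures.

The load sits in parallel with R2: R2‖R_L = (7.16 × 3.86) / (7.16 + 3.86) = 2.508 kΩ.
V_out = 42.8 × 2.508 / (8.20 + 2.508) = 42.8 × 2.508/10.71 = 10.0 V.

V_out ≈ 10.0 V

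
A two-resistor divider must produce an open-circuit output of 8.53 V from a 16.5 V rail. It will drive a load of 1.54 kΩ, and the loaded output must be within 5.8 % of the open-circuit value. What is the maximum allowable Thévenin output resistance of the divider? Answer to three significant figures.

R_th ≤ 94.8 Ω

Loading drop = R_th/(R_th + R_L) ≤ 0.0580, so R_th ≤ R_L · ε/(1−ε) = 1.54 kΩ × 0.0580/0.9420 = 94.8 Ω.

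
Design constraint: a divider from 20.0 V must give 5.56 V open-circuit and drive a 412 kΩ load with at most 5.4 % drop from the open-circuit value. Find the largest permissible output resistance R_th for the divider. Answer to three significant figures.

R_th ≤ 23.5 kΩ

Loading drop = R_th/(R_th + R_L) ≤ 0.0540, so R_th ≤ R_L · ε/(1−ε) = 412 kΩ × 0.0540/0.9460 = 23.5 kΩ.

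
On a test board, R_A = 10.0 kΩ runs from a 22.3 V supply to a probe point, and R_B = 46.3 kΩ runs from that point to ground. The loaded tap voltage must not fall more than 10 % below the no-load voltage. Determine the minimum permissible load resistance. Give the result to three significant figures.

R_L(min) ≈ 74.0 kΩ

Output resistance R_th = R_A‖R_B = (10.0 × 46.3)/56.30 = 8.224 kΩ.
The fractional drop is R_th/(R_th + R_L); requiring this ≤ 0.100 gives R_L ≥ R_th(1/0.100 − 1) = 8.224 × 9.000 = 74.0 kΩ.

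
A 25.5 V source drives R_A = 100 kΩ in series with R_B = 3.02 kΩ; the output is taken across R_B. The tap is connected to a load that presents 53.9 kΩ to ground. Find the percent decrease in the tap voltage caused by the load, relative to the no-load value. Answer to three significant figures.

5.16 %

The divider's output (Thévenin) resistance is R_A‖R_B = 2.931 kΩ.
Fractional drop under load = R_th/(R_th + R_L) = 2.931 / (2.931 + 53.9) = 0.05158.
So the output falls by 5.16 %.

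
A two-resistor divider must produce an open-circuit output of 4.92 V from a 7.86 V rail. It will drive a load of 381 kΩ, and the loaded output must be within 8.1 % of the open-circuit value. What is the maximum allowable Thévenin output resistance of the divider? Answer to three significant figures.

R_th ≤ 33.6 kΩ

Loading drop = R_th/(R_th + R_L) ≤ 0.0810, so R_th ≤ R_L · ε/(1−ε) = 381 kΩ × 0.0810/0.9190 = 33.6 kΩ.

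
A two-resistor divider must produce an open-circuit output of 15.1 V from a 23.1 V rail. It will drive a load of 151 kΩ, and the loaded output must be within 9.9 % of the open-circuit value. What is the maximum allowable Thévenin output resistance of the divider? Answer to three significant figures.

Loading drop = R_th/(R_th + R_L) ≤ 0.0990, so R_th ≤ R_L · ε/(1−ε) = 151 kΩ × 0.0990/0.9010 = 16.6 kΩ.

R_th ≤ 16.6 kΩ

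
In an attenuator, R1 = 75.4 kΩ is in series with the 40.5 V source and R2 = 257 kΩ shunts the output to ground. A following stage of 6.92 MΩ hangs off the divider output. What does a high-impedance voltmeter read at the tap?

The load sits in parallel with R2: R2‖R_L = (257 × 6920) / (257 + 6920) = 247.8 kΩ.
V_out = 40.5 × 247.8 / (75.4 + 247.8) = 40.5 × 247.8/323.2 = 31.1 V.
(Unloaded it would have been 31.3 V.)

V_out ≈ 31.1 V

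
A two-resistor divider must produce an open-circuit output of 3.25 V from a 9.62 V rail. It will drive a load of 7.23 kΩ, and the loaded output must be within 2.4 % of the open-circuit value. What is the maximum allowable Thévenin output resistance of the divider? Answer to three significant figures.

Loading drop = R_th/(R_th + R_L) ≤ 0.0240, so R_th ≤ R_L · ε/(1−ε) = 7.23 kΩ × 0.0240/0.9760 = 178 Ω.

R_th ≤ 178 Ω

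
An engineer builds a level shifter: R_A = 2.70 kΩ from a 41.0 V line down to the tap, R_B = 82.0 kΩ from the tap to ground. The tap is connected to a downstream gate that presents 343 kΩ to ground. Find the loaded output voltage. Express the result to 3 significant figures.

The load sits in parallel with R_B: R_B‖R_L = (82.0 × 343) / (82.0 + 343) = 66.18 kΩ.
V_out = 41.0 × 66.18 / (2.70 + 66.18) = 41.0 × 66.18/68.88 = 39.4 V.

V_out ≈ 39.4 V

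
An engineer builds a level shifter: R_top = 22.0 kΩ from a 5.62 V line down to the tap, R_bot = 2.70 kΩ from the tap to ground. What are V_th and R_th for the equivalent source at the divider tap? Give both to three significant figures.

V_th = 0.614 V, R_th = 2.40 kΩ

V_th is the open-circuit tap voltage: 5.62 × 2.70/(22.0 + 2.70) = 0.614 V.
With the supply zeroed, R_top and R_bot appear in parallel from the tap: R_th = R_top‖R_bot = (22.0 × 2.70)/24.70 = 2.40 kΩ.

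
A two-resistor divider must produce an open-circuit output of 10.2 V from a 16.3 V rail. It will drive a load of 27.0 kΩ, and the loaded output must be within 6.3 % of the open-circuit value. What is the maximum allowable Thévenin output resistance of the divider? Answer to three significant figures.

Loading drop = R_th/(R_th + R_L) ≤ 0.0630, so R_th ≤ R_L · ε/(1−ε) = 27.0 kΩ × 0.0630/0.9370 = 1.82 kΩ.
(Any R1, R2 with R2/(R1+R2) = 0.626 and R1‖R2 ≤ 1.82 kΩ will meet the spec.)

R_th ≤ 1.82 kΩ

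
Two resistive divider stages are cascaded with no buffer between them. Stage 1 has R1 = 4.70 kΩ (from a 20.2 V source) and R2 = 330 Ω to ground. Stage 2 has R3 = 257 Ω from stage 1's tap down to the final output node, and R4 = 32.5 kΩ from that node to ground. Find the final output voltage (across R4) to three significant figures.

V_out ≈ 1.30 V

Stage 2 presents R3+R4 = 32760 Ω as a load on stage 1's tap.
Stage 1's lower leg becomes R2‖(R3+R4) = 326.7 Ω, so V_mid = 20.2 × 326.7/5027 = 1.313 V.
Stage 2 is itself unloaded: V_out = V_mid × R4/(R3+R4) = 1.313 × 32500/32760 = 1.30 V.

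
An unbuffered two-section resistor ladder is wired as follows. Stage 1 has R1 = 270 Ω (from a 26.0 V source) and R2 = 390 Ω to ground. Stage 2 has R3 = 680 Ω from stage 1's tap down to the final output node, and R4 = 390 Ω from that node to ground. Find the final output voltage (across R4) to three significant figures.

V_out ≈ 4.87 V

Stage 2 presents R3+R4 = 1070 Ω as a load on stage 1's tap.
Stage 1's lower leg becomes R2‖(R3+R4) = 285.8 Ω, so V_mid = 26.0 × 285.8/555.8 = 13.37 V.
Stage 2 is itself unloaded: V_out = V_mid × R4/(R3+R4) = 13.37 × 390/1070 = 4.87 V.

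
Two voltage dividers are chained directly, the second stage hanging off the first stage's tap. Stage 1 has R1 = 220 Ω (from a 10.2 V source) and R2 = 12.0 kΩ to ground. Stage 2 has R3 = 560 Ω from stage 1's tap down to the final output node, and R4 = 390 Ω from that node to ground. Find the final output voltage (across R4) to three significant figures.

V_out ≈ 3.35 V

Stage 2 presents R3+R4 = 950.0 Ω as a load on stage 1's tap.
Stage 1's lower leg becomes R2‖(R3+R4) = 880.3 Ω, so V_mid = 10.2 × 880.3/1100 = 8.161 V.
Stage 2 is itself unloaded: V_out = V_mid × R4/(R3+R4) = 8.161 × 390/950.0 = 3.35 V.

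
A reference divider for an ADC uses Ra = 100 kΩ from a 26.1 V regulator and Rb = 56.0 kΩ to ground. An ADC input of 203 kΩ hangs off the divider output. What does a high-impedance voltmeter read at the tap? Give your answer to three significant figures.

V_out ≈ 7.96 V

The load sits in parallel with Rb: Rb‖R_L = (56.0 × 203) / (56.0 + 203) = 43.89 kΩ.
V_out = 26.1 × 43.89 / (100 + 43.89) = 26.1 × 43.89/143.9 = 7.96 V.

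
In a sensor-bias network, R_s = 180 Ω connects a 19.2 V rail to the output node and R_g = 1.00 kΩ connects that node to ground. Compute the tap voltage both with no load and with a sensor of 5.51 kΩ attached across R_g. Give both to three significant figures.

Unloaded: 16.3 V; loaded: 15.8 V

Open-circuit: V = 19.2 × 1000/(180 + 1000) = 16.3 V.
With the load, R_g becomes R_g‖R_L = 846.4 Ω, so V = 19.2 × 846.4/1026 = 15.8 V.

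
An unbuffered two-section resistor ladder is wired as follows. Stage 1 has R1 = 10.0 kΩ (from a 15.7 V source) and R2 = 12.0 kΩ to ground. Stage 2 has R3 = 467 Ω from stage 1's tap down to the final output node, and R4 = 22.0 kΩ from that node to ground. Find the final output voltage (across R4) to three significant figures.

V_out ≈ 6.75 V

Stage 2 presents R3+R4 = 22470 Ω as a load on stage 1's tap.
Stage 1's lower leg becomes R2‖(R3+R4) = 7822 Ω, so V_mid = 15.7 × 7822/17820 = 6.891 V.
Stage 2 is itself unloaded: V_out = V_mid × R4/(R3+R4) = 6.891 × 22000/22470 = 6.75 V.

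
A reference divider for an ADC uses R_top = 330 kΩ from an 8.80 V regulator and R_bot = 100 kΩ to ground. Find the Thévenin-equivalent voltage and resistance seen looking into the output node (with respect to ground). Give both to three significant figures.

V_th is the open-circuit tap voltage: 8.80 × 100/(330 + 100) = 2.05 V.
With the supply zeroed, R_top and R_bot appear in parallel from the tap: R_th = R_top‖R_bot = (330 × 100)/430.0 = 76.7 kΩ.

V_th = 2.05 V, R_th = 76.7 kΩ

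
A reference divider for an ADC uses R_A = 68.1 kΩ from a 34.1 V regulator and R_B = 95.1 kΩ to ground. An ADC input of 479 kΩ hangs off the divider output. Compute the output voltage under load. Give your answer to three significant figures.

The load sits in parallel with R_B: R_B‖R_L = (95.1 × 479) / (95.1 + 479) = 79.35 kΩ.
V_out = 34.1 × 79.35 / (68.1 + 79.35) = 34.1 × 79.35/147.4 = 18.4 V.

V_out ≈ 18.4 V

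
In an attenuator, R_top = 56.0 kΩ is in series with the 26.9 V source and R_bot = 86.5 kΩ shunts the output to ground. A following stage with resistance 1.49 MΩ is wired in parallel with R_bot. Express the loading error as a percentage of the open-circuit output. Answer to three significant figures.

The divider's output (Thévenin) resistance is R_top‖R_bot = 33.99 kΩ.
Fractional drop under load = R_th/(R_th + R_L) = 33.99 / (33.99 + 1490) = 0.02231.
So the output falls by 2.23 %.

2.23 %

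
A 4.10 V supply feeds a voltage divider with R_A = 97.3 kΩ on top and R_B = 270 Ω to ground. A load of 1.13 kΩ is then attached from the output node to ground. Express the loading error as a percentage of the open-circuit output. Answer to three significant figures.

Unloaded V = 4.10 × 270/97570 = 0.01135 V.
Loaded: R_B‖R_L = 217.9 Ω, giving V = 4.10 × 217.9/97520 = 0.009162 V.
Drop = (0.01135 − 0.009162) / 0.01135 = 19.2 %.

19.2 %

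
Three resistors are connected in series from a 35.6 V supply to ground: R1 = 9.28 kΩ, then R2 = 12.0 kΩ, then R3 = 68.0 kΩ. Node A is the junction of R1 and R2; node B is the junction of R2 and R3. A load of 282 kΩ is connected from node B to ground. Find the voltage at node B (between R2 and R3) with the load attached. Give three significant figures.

At node B, R3 is in parallel with the load: R3‖R_L = 54.79 kΩ.
Below node A the resistance is R2 + (R3‖R_L) = 66.79 kΩ, so V_A = 35.6 × 66.79/76.07 = 31.26 V.
Then V_B = V_A × (R3‖R_L)/(R2 + R3‖R_L) = 31.26 × 54.79/66.79 = 25.6 V.

V ≈ 25.6 V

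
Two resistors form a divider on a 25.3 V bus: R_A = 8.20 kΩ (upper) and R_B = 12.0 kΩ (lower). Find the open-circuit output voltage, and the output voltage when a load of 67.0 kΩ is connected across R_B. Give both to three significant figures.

Open-circuit: V = 25.3 × 12.0/(8.20 + 12.0) = 15.0 V.
With the load, R_B becomes R_B‖R_L = 10.18 kΩ, so V = 25.3 × 10.18/18.38 = 14.0 V.

Unloaded: 15.0 V; loaded: 14.0 V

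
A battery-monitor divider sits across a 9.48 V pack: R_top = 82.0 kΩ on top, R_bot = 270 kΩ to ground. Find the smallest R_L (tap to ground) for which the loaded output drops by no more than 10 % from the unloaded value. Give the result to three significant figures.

R_L(min) ≈ 566 kΩ

Output resistance R_th = R_top‖R_bot = (82.0 × 270)/352.0 = 62.90 kΩ.
The fractional drop is R_th/(R_th + R_L); requiring this ≤ 0.100 gives R_L ≥ R_th(1/0.100 − 1) = 62.90 × 9.000 = 566 kΩ.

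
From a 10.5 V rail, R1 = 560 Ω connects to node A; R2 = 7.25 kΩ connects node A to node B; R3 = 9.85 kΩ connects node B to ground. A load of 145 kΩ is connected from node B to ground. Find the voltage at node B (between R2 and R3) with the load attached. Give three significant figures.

At node B, R3 is in parallel with the load: R3‖R_L = 9223 Ω.
Below node A the resistance is R2 + (R3‖R_L) = 16470 Ω, so V_A = 10.5 × 16470/17030 = 10.15 V.
Then V_B = V_A × (R3‖R_L)/(R2 + R3‖R_L) = 10.15 × 9223/16470 = 5.69 V.

V ≈ 5.69 V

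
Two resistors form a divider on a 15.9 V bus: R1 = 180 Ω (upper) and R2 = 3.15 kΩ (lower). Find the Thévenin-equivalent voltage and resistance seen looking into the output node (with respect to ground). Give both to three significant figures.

V_th is the open-circuit tap voltage: 15.9 × 3150/(180 + 3150) = 15.0 V.
With the supply zeroed, R1 and R2 appear in parallel from the tap: R_th = R1‖R2 = (180 × 3150)/3330 = 170 Ω.

V_th = 15.0 V, R_th = 170 Ω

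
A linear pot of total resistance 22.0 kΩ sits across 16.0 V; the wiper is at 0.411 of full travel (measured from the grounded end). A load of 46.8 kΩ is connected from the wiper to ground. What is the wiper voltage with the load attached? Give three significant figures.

The wiper splits the pot into (1−α)R = 12.96 kΩ above and αR = 9.042 kΩ below.
Lower section ‖ load = 7.578 kΩ.
V_wiper = 16.0 × 7.578/(12.96 + 7.578) = 5.90 V.

V ≈ 5.90 V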